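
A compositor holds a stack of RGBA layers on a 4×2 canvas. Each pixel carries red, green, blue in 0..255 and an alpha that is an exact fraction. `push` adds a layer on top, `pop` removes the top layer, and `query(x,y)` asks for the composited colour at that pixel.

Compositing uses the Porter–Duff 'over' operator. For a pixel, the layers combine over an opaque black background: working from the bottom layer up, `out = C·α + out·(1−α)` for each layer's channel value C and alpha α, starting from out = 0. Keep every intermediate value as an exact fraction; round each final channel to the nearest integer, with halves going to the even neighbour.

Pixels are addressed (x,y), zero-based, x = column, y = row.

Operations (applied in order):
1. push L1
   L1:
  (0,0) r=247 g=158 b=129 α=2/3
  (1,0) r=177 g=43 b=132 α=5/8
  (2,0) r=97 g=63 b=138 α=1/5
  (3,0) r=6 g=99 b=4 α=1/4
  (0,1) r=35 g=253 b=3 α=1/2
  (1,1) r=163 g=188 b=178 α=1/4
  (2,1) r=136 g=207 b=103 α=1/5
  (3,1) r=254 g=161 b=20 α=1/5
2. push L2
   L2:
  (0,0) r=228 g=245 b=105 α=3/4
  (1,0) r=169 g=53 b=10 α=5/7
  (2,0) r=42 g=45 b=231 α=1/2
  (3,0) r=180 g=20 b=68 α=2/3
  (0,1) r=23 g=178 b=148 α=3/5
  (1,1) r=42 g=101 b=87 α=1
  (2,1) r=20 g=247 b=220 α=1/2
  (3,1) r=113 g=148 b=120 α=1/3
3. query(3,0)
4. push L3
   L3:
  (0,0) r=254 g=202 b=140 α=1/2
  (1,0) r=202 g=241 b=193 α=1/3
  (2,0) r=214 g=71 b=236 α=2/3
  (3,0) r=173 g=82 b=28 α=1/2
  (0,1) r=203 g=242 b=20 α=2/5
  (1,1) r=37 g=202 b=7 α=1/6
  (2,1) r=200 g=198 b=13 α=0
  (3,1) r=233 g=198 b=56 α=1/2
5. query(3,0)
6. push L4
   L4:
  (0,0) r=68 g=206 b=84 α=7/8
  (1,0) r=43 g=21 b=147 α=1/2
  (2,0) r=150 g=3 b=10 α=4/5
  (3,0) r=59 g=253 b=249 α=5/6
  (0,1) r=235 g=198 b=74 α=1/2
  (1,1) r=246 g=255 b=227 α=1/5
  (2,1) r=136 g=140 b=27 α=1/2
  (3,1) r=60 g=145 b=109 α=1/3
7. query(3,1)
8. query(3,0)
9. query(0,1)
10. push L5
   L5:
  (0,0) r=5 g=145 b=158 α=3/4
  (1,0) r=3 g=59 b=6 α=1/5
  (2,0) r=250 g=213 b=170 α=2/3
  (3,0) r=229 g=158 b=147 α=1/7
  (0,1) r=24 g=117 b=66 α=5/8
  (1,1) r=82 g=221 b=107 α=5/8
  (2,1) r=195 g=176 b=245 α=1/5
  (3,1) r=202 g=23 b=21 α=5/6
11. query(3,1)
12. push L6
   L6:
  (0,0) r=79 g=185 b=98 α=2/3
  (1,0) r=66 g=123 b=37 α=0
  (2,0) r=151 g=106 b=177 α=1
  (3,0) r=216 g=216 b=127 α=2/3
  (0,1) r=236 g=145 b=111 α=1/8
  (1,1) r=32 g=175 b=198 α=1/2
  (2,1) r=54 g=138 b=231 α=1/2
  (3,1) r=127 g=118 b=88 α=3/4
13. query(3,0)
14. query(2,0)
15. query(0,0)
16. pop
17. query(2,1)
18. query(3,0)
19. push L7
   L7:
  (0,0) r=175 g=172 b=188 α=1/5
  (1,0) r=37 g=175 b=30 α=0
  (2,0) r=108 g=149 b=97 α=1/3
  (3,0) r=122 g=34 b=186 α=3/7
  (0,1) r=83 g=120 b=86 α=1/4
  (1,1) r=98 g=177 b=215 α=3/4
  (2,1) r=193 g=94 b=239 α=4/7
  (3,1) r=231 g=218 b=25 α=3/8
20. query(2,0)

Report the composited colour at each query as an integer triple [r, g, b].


at x=3,y=0 over L1,L2:
+L1 (α=1/4) → [3/2, 99/4, 1]
+L2 (α=2/3) → [241/2, 259/12, 137/3]
rounded: [120, 22, 46]

query (3,0) [L1,L2,L3] — begin 0,0,0
after L1 α=1/4: [3/2, 99/4, 1]
after L2 α=2/3: [241/2, 259/12, 137/3]
after L3 α=1/2: [587/4, 1243/24, 221/6]
rounded: [147, 52, 37]

query (3,1) [L1,L2,L3,L4] — begin 0,0,0
+L1 (α=1/5) → [254/5, 161/5, 4]
+L2 (α=1/3) → [1073/15, 354/5, 128/3]
+L3 (α=1/2) → [2284/15, 672/5, 148/3]
+L4 (α=1/3) → [5468/45, 2069/15, 623/9]
→ [122, 138, 69]

query (3,0) [L1,L2,L3,L4] — begin 0,0,0
+L1 (α=1/4) → [3/2, 99/4, 1]
+L2 (α=2/3) → [241/2, 259/12, 137/3]
+L3 (α=1/2) → [587/4, 1243/24, 221/6]
+L4 (α=5/6) → [589/8, 31603/144, 7691/36]
= [74, 219, 214]

at x=0,y=1 over L1,L2,L3,L4:
+L1 (α=1/2) → [35/2, 253/2, 3/2]
+L2 (α=3/5) → [104/5, 787/5, 447/5]
+L3 (α=2/5) → [2342/25, 4781/25, 1541/25]
+L4 (α=1/2) → [8217/50, 9731/50, 3391/50]
→ [164, 195, 68]

at x=3,y=1 over L1,L2,L3,L4,L5:
L1 α=1/5: [254/5, 161/5, 4]
L2 α=1/3: [1073/15, 354/5, 128/3]
L3 α=1/2: [2284/15, 672/5, 148/3]
L4 α=1/3: [5468/45, 2069/15, 623/9]
L5 α=5/6: [25459/135, 1897/45, 784/27]
= [189, 42, 29]

query (3,0) [L1,L2,L3,L4,L5,L6] — begin 0,0,0
L1 α=1/4: [3/2, 99/4, 1]
L2 α=2/3: [241/2, 259/12, 137/3]
L3 α=1/2: [587/4, 1243/24, 221/6]
L4 α=5/6: [589/8, 31603/144, 7691/36]
L5 α=1/7: [2683/28, 35395/168, 8573/42]
L6 α=2/3: [14779/84, 107971/504, 19241/126]
→ [176, 214, 153]

query (2,0) [L1,L2,L3,L4,L5,L6] — begin 0,0,0
L1 α=1/5: [97/5, 63/5, 138/5]
L2 α=1/2: [307/10, 144/5, 1293/10]
L3 α=2/3: [1529/10, 854/15, 6013/30]
L4 α=4/5: [7529/50, 1034/75, 7213/150]
L5 α=2/3: [10843/50, 32984/225, 58213/450]
L6 α=1: [151, 106, 177]
→ [151, 106, 177]

(0,0) stack=L1,L2,L3,L4,L5,L6; from [0,0,0]:
L1 α=2/3: [494/3, 316/3, 86]
L2 α=3/4: [1273/6, 2521/12, 401/4]
L3 α=1/2: [2797/12, 4945/24, 961/8]
L4 α=7/8: [8509/96, 39553/192, 5665/64]
L5 α=3/4: [9949/384, 123073/768, 36001/256]
L6 α=2/3: [70621/1152, 407233/2304, 86177/768]
→ [61, 177, 112]

at x=2,y=1 over L1,L2,L3,L4,L5:
after L1 α=1/5: [136/5, 207/5, 103/5]
after L2 α=1/2: [118/5, 721/5, 1203/10]
after L3 α=0: [118/5, 721/5, 1203/10]
after L4 α=1/2: [399/5, 1421/10, 1473/20]
after L5 α=1/5: [2571/25, 3722/25, 2698/25]
rounded: [103, 149, 108]

at x=3,y=0 over L1,L2,L3,L4,L5:
after L1 α=1/4: [3/2, 99/4, 1]
after L2 α=2/3: [241/2, 259/12, 137/3]
after L3 α=1/2: [587/4, 1243/24, 221/6]
after L4 α=5/6: [589/8, 31603/144, 7691/36]
after L5 α=1/7: [2683/28, 35395/168, 8573/42]
= [96, 211, 204]

(2,0) stack=L1,L2,L3,L4,L5,L7; from [0,0,0]:
L1 α=1/5: [97/5, 63/5, 138/5]
L2 α=1/2: [307/10, 144/5, 1293/10]
L3 α=2/3: [1529/10, 854/15, 6013/30]
L4 α=4/5: [7529/50, 1034/75, 7213/150]
L5 α=2/3: [10843/50, 32984/225, 58213/450]
L7 α=1/3: [13543/75, 99493/675, 80038/675]
rounded: [181, 147, 119]


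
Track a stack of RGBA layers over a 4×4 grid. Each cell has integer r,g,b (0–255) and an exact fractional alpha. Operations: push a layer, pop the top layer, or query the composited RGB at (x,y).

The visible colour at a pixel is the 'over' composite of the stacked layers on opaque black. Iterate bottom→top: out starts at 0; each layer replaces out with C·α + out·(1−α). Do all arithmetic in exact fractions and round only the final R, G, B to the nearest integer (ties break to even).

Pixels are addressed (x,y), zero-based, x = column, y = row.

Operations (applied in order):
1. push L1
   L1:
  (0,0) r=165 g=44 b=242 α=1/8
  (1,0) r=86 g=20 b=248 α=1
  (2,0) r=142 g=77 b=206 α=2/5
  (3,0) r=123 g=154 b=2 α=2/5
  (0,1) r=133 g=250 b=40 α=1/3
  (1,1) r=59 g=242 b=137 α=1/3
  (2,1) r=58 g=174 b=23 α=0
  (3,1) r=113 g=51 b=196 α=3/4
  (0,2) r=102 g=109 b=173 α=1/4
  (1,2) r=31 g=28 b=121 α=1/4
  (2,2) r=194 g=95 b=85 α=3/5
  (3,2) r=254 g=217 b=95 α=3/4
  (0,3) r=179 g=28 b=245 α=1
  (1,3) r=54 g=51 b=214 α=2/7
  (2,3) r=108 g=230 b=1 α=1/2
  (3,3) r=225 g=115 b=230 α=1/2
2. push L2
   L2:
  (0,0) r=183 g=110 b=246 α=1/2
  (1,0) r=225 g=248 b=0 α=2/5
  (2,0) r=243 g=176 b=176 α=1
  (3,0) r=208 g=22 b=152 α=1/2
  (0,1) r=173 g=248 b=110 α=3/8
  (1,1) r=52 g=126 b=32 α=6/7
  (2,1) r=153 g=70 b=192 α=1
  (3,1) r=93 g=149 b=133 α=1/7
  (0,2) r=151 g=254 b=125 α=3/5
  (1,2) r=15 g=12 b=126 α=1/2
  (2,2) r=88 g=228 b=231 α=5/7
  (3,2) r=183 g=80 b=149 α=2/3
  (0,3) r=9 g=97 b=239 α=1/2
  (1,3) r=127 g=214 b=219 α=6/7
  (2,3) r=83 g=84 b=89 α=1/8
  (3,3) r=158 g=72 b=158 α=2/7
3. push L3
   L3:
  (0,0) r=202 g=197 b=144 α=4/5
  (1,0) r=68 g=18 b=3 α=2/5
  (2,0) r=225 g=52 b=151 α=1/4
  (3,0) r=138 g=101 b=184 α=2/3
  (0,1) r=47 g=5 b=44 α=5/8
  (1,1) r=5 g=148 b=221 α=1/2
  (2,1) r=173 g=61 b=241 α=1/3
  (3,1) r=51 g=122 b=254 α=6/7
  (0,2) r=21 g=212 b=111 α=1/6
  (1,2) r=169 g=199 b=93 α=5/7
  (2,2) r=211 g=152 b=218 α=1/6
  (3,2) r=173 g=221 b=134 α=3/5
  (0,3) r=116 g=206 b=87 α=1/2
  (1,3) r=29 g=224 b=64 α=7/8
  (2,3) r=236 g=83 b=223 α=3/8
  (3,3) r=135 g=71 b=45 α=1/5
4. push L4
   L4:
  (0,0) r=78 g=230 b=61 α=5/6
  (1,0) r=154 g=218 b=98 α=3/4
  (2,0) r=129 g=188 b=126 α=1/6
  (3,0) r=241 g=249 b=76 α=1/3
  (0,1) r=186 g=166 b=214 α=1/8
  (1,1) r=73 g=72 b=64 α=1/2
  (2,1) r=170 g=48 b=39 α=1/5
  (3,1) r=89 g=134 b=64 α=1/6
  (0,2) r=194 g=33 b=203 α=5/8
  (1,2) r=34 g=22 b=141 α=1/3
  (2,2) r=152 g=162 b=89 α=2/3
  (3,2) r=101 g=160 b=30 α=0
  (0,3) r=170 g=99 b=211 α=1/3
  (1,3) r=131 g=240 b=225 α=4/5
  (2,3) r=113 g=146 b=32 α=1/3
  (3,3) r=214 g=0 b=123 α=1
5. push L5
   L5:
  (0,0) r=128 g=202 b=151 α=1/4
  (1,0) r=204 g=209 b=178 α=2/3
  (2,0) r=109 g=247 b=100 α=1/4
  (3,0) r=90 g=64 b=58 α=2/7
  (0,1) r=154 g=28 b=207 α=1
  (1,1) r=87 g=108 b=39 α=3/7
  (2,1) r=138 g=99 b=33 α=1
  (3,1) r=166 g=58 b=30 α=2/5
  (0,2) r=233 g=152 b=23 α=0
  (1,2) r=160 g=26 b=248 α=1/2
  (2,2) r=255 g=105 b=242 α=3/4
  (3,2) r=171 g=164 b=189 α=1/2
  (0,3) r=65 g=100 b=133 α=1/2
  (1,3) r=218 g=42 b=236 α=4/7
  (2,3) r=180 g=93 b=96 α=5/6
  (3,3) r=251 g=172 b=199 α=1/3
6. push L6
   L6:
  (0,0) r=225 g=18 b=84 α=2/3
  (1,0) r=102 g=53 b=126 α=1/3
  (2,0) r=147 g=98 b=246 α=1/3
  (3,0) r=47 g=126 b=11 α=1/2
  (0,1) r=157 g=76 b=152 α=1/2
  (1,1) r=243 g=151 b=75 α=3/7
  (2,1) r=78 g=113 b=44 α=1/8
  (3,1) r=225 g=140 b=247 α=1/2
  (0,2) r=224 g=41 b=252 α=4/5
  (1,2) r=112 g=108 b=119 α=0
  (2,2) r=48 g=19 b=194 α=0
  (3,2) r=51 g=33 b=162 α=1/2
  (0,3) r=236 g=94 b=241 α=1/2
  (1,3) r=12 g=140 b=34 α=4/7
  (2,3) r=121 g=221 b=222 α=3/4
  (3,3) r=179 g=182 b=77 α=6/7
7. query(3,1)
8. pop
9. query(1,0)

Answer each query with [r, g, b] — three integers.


at x=3,y=1 over L1,L2,L3,L4,L5,L6:
L1 α=3/4: [339/4, 153/4, 147]
L2 α=1/7: [1203/14, 757/14, 145]
L3 α=6/7: [5487/98, 11005/98, 1669/7]
L4 α=1/6: [36157/588, 22719/196, 2931/14]
L5 α=2/5: [101229/980, 90893/980, 9633/70]
L6 α=1/2: [321729/1960, 228093/1960, 26923/140]
= [164, 116, 192]

at x=1,y=0 over L1,L2,L3,L4,L5:
after L1 α=1: [86, 20, 248]
after L2 α=2/5: [708/5, 556/5, 744/5]
after L3 α=2/5: [2804/25, 1848/25, 2262/25]
after L4 α=3/4: [7177/50, 9099/50, 2403/25]
after L5 α=2/3: [27577/150, 29999/150, 11303/75]
= [184, 200, 151]


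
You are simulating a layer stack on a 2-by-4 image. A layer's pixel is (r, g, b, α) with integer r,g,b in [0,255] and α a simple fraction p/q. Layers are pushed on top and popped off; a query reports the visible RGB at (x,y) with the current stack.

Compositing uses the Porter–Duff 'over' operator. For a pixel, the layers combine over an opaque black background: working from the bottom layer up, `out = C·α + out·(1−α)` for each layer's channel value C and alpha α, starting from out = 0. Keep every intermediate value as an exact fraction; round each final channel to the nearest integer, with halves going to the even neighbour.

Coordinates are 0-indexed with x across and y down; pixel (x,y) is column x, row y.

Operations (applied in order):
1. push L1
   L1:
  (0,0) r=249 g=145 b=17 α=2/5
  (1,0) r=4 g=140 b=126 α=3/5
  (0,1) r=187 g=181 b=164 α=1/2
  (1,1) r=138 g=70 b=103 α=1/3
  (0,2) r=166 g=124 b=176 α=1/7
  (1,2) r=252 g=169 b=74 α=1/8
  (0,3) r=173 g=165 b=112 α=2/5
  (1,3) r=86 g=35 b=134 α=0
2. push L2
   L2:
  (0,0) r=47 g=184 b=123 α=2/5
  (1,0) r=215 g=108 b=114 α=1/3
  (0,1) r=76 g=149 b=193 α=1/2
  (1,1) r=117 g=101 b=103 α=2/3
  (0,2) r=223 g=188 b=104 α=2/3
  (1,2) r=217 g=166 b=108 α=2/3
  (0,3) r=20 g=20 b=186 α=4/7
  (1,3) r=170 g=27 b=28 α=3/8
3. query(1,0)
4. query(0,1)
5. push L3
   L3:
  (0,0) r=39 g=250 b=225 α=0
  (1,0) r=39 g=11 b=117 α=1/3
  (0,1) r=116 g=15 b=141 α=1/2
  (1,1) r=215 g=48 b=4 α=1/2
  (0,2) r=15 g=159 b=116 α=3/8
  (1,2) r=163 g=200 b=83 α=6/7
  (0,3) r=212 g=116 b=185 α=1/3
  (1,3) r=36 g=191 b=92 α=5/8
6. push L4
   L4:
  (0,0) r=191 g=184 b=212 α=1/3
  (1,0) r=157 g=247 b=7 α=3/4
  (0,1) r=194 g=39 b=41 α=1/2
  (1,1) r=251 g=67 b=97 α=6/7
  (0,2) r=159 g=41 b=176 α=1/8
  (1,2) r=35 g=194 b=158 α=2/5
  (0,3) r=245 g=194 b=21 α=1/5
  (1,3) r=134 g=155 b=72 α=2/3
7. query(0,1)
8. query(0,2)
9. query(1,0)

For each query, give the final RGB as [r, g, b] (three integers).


(1,0) stack=L1,L2; from [0,0,0]:
L1 α=3/5: [12/5, 84, 378/5]
L2 α=1/3: [1099/15, 92, 442/5]
rounded: [73, 92, 88]

query (0,1) [L1,L2] — begin 0,0,0
L1 α=1/2: [187/2, 181/2, 82]
L2 α=1/2: [339/4, 479/4, 275/2]
= [85, 120, 138]

(0,1) stack=L1,L2,L3,L4; from [0,0,0]:
after L1 α=1/2: [187/2, 181/2, 82]
after L2 α=1/2: [339/4, 479/4, 275/2]
after L3 α=1/2: [803/8, 539/8, 557/4]
after L4 α=1/2: [2355/16, 851/16, 721/8]
= [147, 53, 90]

(0,2) stack=L1,L2,L3,L4; from [0,0,0]:
after L1 α=1/7: [166/7, 124/7, 176/7]
after L2 α=2/3: [1096/7, 2756/21, 544/7]
after L3 α=3/8: [5795/56, 23797/168, 1289/14]
after L4 α=1/8: [7067/64, 24781/192, 1641/16]
rounded: [110, 129, 103]

at x=1,y=0 over L1,L2,L3,L4:
after L1 α=3/5: [12/5, 84, 378/5]
after L2 α=1/3: [1099/15, 92, 442/5]
after L3 α=1/3: [2783/45, 65, 1469/15]
after L4 α=3/4: [11989/90, 403/2, 446/15]
→ [133, 202, 30]


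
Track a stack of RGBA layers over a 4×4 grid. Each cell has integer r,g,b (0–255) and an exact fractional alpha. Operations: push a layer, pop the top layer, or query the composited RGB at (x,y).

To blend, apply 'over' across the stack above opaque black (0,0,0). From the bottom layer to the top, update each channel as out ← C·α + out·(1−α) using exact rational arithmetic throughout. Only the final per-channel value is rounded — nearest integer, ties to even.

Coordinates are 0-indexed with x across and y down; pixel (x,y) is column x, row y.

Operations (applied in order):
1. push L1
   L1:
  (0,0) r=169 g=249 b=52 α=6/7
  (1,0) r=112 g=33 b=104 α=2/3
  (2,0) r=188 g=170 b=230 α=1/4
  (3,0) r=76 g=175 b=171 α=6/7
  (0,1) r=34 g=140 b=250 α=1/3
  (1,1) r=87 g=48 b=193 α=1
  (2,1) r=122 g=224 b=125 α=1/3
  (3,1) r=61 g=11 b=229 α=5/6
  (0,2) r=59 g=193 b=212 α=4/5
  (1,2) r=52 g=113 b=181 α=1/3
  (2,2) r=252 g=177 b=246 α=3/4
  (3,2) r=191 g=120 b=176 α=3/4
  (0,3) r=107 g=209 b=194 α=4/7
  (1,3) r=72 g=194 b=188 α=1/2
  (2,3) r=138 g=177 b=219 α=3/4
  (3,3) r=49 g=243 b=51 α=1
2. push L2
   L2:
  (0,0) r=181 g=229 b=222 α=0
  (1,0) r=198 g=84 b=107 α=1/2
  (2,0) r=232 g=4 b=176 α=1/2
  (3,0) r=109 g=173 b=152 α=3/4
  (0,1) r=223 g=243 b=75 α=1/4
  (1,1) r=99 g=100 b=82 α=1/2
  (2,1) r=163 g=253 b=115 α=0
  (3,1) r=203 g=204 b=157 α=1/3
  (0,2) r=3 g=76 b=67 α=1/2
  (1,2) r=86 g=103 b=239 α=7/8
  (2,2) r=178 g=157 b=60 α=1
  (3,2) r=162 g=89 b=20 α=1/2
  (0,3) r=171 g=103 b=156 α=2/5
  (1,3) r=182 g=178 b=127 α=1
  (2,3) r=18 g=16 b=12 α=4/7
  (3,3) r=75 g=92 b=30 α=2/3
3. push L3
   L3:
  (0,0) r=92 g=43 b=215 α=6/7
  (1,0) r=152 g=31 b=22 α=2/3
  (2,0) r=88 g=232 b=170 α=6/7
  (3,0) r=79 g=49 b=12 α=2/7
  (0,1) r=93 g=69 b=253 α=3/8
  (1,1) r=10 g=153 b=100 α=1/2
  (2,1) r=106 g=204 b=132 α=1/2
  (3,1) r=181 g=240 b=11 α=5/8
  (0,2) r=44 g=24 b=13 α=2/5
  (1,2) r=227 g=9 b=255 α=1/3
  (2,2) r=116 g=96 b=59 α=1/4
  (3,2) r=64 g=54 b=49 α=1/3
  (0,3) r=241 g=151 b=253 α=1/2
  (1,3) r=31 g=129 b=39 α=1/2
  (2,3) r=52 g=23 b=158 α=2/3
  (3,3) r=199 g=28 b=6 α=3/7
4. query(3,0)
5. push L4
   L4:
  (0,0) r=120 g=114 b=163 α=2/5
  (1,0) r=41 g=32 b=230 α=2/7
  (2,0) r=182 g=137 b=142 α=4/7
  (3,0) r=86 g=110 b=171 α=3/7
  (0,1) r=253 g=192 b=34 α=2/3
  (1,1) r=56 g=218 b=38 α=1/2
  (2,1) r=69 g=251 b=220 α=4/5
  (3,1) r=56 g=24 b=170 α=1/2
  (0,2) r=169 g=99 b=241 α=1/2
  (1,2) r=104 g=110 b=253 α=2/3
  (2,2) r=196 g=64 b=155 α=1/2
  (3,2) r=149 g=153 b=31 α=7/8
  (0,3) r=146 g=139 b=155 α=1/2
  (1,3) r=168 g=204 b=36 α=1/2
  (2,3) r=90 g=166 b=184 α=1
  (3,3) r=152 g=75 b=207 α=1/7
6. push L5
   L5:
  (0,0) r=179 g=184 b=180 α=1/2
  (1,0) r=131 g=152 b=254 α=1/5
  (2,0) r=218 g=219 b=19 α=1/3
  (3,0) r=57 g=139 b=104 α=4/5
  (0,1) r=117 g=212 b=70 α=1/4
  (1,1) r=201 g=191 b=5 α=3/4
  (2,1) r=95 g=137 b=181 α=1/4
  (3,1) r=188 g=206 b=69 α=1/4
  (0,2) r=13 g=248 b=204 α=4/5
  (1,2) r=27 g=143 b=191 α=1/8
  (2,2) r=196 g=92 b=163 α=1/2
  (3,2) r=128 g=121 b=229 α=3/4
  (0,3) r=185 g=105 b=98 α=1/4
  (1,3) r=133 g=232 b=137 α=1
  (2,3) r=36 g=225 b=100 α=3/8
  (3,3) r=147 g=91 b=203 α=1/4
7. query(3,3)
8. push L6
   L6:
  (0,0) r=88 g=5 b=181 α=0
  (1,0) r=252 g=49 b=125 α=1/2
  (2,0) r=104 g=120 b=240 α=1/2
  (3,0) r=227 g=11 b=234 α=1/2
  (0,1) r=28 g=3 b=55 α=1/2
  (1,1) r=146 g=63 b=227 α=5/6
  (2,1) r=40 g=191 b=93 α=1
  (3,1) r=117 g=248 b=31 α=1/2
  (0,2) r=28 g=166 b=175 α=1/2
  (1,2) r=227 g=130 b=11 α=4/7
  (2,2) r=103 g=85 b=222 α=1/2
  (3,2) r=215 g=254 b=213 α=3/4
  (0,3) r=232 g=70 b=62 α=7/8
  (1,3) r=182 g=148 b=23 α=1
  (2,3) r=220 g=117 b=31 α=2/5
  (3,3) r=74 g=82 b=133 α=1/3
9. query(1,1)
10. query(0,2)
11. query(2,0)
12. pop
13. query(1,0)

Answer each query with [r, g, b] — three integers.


at x=3,y=0 over L1,L2,L3:
+L1 (α=6/7) → [456/7, 150, 1026/7]
+L2 (α=3/4) → [2745/28, 669/4, 2109/14]
+L3 (α=2/7) → [18149/196, 3737/28, 10881/98]
= [93, 133, 111]

query (3,3) [L1,L2,L3,L4,L5] — begin 0,0,0
L1 α=1: [49, 243, 51]
L2 α=2/3: [199/3, 427/3, 37]
L3 α=3/7: [2587/21, 280/3, 166/7]
L4 α=1/7: [6238/49, 635/7, 2445/49]
L5 α=1/4: [25917/196, 1271/14, 8641/98]
= [132, 91, 88]

(1,1) stack=L1,L2,L3,L4,L5,L6; from [0,0,0]:
L1 α=1: [87, 48, 193]
L2 α=1/2: [93, 74, 275/2]
L3 α=1/2: [103/2, 227/2, 475/4]
L4 α=1/2: [215/4, 663/4, 627/8]
L5 α=3/4: [2627/16, 2955/16, 747/32]
L6 α=5/6: [4769/32, 2665/32, 37067/192]
→ [149, 83, 193]

query (0,2) [L1,L2,L3,L4,L5,L6] — begin 0,0,0
+L1 (α=4/5) → [236/5, 772/5, 848/5]
+L2 (α=1/2) → [251/10, 576/5, 1183/10]
+L3 (α=2/5) → [1633/50, 1968/25, 3809/50]
+L4 (α=1/2) → [10083/100, 4443/50, 15859/100]
+L5 (α=4/5) → [15283/500, 54043/250, 97459/500]
+L6 (α=1/2) → [29283/1000, 95543/500, 184959/1000]
→ [29, 191, 185]

at x=2,y=0 over L1,L2,L3,L4,L5,L6:
+L1 (α=1/4) → [47, 85/2, 115/2]
+L2 (α=1/2) → [279/2, 93/4, 467/4]
+L3 (α=6/7) → [1335/14, 5661/28, 4547/28]
+L4 (α=4/7) → [14197/98, 32327/196, 29545/196]
+L5 (α=1/3) → [8293/49, 53789/294, 10469/98]
+L6 (α=1/2) → [13389/98, 89069/588, 33989/196]
= [137, 151, 173]

query (1,0) [L1,L2,L3,L4,L5] — begin 0,0,0
+L1 (α=2/3) → [224/3, 22, 208/3]
+L2 (α=1/2) → [409/3, 53, 529/6]
+L3 (α=2/3) → [1321/9, 115/3, 793/18]
+L4 (α=2/7) → [1049/9, 767/21, 12245/126]
+L5 (α=1/5) → [1075/9, 1252/21, 40492/315]
→ [119, 60, 129]


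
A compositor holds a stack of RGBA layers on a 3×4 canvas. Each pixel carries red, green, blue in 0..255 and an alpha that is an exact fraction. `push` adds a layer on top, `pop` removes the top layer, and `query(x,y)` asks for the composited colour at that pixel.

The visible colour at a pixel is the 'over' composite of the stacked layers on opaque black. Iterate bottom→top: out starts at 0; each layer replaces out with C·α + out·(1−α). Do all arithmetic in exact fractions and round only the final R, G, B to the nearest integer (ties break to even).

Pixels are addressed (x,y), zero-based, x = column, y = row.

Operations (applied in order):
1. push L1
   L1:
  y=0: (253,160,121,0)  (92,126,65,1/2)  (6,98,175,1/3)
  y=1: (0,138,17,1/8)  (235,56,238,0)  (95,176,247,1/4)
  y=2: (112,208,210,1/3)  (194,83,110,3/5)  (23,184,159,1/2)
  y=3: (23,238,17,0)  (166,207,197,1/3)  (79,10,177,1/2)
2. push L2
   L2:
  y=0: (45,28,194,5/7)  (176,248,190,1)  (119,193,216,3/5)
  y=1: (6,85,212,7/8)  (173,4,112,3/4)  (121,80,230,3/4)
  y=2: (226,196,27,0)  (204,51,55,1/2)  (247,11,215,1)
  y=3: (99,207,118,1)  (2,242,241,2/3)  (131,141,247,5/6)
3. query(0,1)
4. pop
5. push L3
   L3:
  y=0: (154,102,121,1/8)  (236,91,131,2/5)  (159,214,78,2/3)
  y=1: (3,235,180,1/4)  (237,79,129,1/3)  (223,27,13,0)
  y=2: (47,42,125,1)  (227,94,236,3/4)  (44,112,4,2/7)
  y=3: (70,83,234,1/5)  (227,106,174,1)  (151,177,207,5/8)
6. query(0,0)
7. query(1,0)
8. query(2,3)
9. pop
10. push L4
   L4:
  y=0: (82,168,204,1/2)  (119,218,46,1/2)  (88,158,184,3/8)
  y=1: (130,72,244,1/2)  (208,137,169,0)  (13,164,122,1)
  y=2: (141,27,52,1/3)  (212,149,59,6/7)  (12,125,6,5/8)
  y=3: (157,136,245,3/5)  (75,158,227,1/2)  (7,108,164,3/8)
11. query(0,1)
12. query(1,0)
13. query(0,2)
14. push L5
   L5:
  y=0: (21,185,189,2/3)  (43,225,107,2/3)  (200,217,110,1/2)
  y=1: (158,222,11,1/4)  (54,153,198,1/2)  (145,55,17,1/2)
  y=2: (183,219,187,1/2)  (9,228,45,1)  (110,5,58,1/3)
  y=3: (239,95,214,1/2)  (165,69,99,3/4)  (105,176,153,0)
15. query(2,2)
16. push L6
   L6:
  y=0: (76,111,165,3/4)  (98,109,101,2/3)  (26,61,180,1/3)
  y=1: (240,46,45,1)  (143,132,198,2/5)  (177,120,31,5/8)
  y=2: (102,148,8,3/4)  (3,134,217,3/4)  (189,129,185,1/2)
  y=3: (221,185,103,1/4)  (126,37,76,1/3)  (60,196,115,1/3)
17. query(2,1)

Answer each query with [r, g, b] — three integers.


query (0,1) [L1,L2] — begin 0,0,0
after L1 α=1/8: [0, 69/4, 17/8]
after L2 α=7/8: [21/4, 2449/32, 11889/64]
rounded: [5, 77, 186]

(0,0) stack=L1,L3; from [0,0,0]:
after L1 α=0: [0, 0, 0]
after L3 α=1/8: [77/4, 51/4, 121/8]
rounded: [19, 13, 15]

at x=1,y=0 over L1,L3:
L1 α=1/2: [46, 63, 65/2]
L3 α=2/5: [122, 371/5, 719/10]
→ [122, 74, 72]

(2,3) stack=L1,L3; from [0,0,0]:
after L1 α=1/2: [79/2, 5, 177/2]
after L3 α=5/8: [1747/16, 225/2, 2601/16]
rounded: [109, 112, 163]

(0,1) stack=L1,L4; from [0,0,0]:
after L1 α=1/8: [0, 69/4, 17/8]
after L4 α=1/2: [65, 357/8, 1969/16]
= [65, 45, 123]

(1,0) stack=L1,L4; from [0,0,0]:
+L1 (α=1/2) → [46, 63, 65/2]
+L4 (α=1/2) → [165/2, 281/2, 157/4]
rounded: [82, 140, 39]

(0,2) stack=L1,L4; from [0,0,0]:
after L1 α=1/3: [112/3, 208/3, 70]
after L4 α=1/3: [647/9, 497/9, 64]
= [72, 55, 64]

(2,2) stack=L1,L4,L5; from [0,0,0]:
L1 α=1/2: [23/2, 92, 159/2]
L4 α=5/8: [189/16, 901/8, 537/16]
L5 α=1/3: [1069/24, 307/4, 1001/24]
→ [45, 77, 42]

(2,1) stack=L1,L4,L5,L6; from [0,0,0]:
L1 α=1/4: [95/4, 44, 247/4]
L4 α=1: [13, 164, 122]
L5 α=1/2: [79, 219/2, 139/2]
L6 α=5/8: [561/4, 1857/16, 727/16]
rounded: [140, 116, 45]


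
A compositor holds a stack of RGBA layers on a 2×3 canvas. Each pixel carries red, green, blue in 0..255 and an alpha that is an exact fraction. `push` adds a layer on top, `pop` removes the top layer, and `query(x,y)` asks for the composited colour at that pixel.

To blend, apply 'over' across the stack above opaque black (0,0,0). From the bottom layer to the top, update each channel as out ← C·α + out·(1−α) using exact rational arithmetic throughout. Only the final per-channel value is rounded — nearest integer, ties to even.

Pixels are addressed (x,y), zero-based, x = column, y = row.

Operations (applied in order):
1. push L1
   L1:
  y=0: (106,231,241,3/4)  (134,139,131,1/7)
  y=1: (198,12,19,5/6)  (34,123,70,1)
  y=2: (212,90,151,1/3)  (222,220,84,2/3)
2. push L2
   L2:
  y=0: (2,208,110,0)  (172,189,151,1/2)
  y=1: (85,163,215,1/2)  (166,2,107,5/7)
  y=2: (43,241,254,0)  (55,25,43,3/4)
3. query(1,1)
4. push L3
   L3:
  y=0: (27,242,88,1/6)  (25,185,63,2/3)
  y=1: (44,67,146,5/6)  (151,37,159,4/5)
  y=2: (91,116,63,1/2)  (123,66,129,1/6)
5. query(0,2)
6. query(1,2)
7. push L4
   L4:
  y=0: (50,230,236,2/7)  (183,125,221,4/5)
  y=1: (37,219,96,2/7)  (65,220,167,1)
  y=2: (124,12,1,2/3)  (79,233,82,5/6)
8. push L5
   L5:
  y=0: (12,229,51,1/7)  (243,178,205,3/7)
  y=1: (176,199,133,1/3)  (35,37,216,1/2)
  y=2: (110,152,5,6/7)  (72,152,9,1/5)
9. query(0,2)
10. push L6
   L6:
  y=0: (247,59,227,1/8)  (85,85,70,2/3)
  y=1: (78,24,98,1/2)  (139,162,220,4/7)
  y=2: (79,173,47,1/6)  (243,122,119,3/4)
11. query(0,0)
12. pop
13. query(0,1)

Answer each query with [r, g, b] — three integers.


at x=1,y=1 over L1,L2:
L1 α=1: [34, 123, 70]
L2 α=5/7: [898/7, 256/7, 675/7]
→ [128, 37, 96]

(0,2) stack=L1,L2,L3; from [0,0,0]:
+L1 (α=1/3) → [212/3, 30, 151/3]
+L2 (α=0) → [212/3, 30, 151/3]
+L3 (α=1/2) → [485/6, 73, 170/3]
→ [81, 73, 57]

at x=1,y=2 over L1,L2,L3:
+L1 (α=2/3) → [148, 440/3, 56]
+L2 (α=3/4) → [313/4, 665/12, 185/4]
+L3 (α=1/6) → [2057/24, 4117/72, 1441/24]
rounded: [86, 57, 60]

at x=0,y=2 over L1,L2,L3,L4,L5:
after L1 α=1/3: [212/3, 30, 151/3]
after L2 α=0: [212/3, 30, 151/3]
after L3 α=1/2: [485/6, 73, 170/3]
after L4 α=2/3: [1973/18, 97/3, 176/9]
after L5 α=6/7: [1979/18, 2833/21, 446/63]
rounded: [110, 135, 7]

(0,0) stack=L1,L2,L3,L4,L5,L6; from [0,0,0]:
L1 α=3/4: [159/2, 693/4, 723/4]
L2 α=0: [159/2, 693/4, 723/4]
L3 α=1/6: [283/4, 4433/24, 3967/24]
L4 α=2/7: [1815/28, 33205/168, 31163/168]
L5 α=1/7: [5613/98, 39617/196, 32591/196]
L6 α=1/8: [9071/112, 41269/224, 38947/224]
= [81, 184, 174]

query (0,1) [L1,L2,L3,L4,L5] — begin 0,0,0
L1 α=5/6: [165, 10, 95/6]
L2 α=1/2: [125, 173/2, 1385/12]
L3 α=5/6: [115/2, 281/4, 10145/72]
L4 α=2/7: [723/14, 451/4, 64549/504]
L5 α=1/3: [1955/21, 283/2, 98065/756]
= [93, 142, 130]


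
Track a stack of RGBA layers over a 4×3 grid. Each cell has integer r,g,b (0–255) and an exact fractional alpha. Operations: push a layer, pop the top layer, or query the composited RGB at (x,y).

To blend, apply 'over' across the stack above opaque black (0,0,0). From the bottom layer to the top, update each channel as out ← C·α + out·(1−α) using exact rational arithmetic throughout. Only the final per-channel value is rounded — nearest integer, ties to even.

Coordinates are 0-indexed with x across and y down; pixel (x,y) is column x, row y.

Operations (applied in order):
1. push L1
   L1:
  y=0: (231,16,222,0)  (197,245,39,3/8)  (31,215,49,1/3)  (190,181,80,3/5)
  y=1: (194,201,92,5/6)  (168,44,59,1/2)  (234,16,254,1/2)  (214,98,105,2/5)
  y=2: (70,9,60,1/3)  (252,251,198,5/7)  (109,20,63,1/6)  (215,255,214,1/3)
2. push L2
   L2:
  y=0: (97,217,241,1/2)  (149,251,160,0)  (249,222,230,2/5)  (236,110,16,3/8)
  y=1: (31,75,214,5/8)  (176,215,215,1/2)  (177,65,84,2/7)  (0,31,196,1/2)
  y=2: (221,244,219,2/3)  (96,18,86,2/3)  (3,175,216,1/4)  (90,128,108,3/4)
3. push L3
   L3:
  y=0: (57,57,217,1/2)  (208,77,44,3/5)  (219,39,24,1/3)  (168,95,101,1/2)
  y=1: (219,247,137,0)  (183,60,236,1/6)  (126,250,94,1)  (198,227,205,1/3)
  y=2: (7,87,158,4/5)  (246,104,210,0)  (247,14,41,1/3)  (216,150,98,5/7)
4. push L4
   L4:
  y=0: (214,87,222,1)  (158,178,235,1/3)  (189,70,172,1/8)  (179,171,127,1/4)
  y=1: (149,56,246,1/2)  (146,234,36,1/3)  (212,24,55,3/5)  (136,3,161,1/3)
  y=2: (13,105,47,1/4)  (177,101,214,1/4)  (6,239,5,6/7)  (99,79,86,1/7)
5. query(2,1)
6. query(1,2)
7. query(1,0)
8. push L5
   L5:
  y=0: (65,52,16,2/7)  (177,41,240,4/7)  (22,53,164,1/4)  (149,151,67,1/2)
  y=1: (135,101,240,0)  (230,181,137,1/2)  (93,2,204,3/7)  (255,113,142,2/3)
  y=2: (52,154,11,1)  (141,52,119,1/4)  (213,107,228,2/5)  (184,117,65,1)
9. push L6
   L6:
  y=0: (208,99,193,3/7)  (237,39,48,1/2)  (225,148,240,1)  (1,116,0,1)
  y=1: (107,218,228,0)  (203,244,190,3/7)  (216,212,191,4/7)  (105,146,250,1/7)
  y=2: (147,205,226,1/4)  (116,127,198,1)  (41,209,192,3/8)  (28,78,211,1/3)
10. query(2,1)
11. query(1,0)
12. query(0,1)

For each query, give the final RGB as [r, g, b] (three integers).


(2,1) stack=L1,L2,L3,L4; from [0,0,0]:
after L1 α=1/2: [117, 8, 127]
after L2 α=2/7: [939/7, 170/7, 803/7]
after L3 α=1: [126, 250, 94]
after L4 α=3/5: [888/5, 572/5, 353/5]
→ [178, 114, 71]

query (1,2) [L1,L2,L3,L4] — begin 0,0,0
L1 α=5/7: [180, 1255/7, 990/7]
L2 α=2/3: [124, 1507/21, 2194/21]
L3 α=0: [124, 1507/21, 2194/21]
L4 α=1/4: [549/4, 1107/14, 923/7]
rounded: [137, 79, 132]

query (1,0) [L1,L2,L3,L4] — begin 0,0,0
+L1 (α=3/8) → [591/8, 735/8, 117/8]
+L2 (α=0) → [591/8, 735/8, 117/8]
+L3 (α=3/5) → [3087/20, 1659/20, 129/4]
+L4 (α=1/3) → [4667/30, 3439/30, 599/6]
= [156, 115, 100]

at x=2,y=1 over L1,L2,L3,L4,L5,L6:
after L1 α=1/2: [117, 8, 127]
after L2 α=2/7: [939/7, 170/7, 803/7]
after L3 α=1: [126, 250, 94]
after L4 α=3/5: [888/5, 572/5, 353/5]
after L5 α=3/7: [4947/35, 2318/35, 4472/35]
after L6 α=4/7: [45081/245, 36634/245, 40156/245]
rounded: [184, 150, 164]

(1,0) stack=L1,L2,L3,L4,L5,L6; from [0,0,0]:
L1 α=3/8: [591/8, 735/8, 117/8]
L2 α=0: [591/8, 735/8, 117/8]
L3 α=3/5: [3087/20, 1659/20, 129/4]
L4 α=1/3: [4667/30, 3439/30, 599/6]
L5 α=4/7: [11747/70, 5079/70, 2519/14]
L6 α=1/2: [28337/140, 7809/140, 3191/28]
rounded: [202, 56, 114]

at x=0,y=1 over L1,L2,L3,L4,L5,L6:
+L1 (α=5/6) → [485/3, 335/2, 230/3]
+L2 (α=5/8) → [80, 1755/16, 325/2]
+L3 (α=0) → [80, 1755/16, 325/2]
+L4 (α=1/2) → [229/2, 2651/32, 817/4]
+L5 (α=0) → [229/2, 2651/32, 817/4]
+L6 (α=0) → [229/2, 2651/32, 817/4]
= [114, 83, 204]


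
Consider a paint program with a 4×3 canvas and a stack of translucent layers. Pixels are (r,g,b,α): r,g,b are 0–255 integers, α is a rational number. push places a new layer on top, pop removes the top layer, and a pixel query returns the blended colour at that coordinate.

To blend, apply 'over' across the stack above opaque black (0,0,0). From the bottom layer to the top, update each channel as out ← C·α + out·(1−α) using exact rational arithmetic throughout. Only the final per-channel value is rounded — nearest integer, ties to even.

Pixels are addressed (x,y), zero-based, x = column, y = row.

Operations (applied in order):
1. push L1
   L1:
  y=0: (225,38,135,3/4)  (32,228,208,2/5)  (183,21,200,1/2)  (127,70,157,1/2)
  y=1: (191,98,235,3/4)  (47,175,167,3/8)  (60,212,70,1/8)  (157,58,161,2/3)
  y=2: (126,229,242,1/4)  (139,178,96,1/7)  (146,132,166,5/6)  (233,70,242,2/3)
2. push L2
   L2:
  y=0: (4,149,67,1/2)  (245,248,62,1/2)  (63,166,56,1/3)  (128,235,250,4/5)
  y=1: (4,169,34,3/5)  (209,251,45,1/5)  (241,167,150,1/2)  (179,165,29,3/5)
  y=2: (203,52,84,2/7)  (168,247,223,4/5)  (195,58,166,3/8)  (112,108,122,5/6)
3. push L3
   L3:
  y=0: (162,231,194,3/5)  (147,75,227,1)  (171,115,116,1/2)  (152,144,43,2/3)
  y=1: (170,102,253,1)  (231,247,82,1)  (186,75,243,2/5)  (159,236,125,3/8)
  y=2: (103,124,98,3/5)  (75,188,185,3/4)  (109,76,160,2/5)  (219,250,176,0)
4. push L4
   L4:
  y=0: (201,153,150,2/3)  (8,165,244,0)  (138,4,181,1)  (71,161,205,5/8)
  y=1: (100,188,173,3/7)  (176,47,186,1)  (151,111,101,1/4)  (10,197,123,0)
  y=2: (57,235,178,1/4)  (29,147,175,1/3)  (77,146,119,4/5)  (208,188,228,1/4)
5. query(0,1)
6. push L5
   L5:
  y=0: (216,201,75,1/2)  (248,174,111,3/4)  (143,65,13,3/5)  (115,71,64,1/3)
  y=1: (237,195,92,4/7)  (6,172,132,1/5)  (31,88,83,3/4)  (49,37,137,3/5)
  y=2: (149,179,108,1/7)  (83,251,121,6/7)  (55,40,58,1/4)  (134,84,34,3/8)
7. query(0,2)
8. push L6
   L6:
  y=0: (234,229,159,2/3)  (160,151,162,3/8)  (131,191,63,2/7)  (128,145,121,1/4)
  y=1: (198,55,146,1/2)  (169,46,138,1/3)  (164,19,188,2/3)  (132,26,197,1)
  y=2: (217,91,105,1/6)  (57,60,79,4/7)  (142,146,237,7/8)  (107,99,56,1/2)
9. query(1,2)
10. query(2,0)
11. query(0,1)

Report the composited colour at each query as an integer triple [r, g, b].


at x=0,y=1 over L1,L2,L3,L4:
after L1 α=3/4: [573/4, 147/2, 705/4]
after L2 α=3/5: [597/10, 654/5, 909/10]
after L3 α=1: [170, 102, 253]
after L4 α=3/7: [140, 972/7, 1531/7]
= [140, 139, 219]

at x=0,y=2 over L1,L2,L3,L4,L5:
L1 α=1/4: [63/2, 229/4, 121/2]
L2 α=2/7: [161/2, 223/4, 941/14]
L3 α=3/5: [94, 967/10, 2999/35]
L4 α=1/4: [339/4, 5251/40, 15227/140]
L5 α=1/7: [1315/14, 19333/140, 53241/490]
rounded: [94, 138, 109]

query (1,2) [L1,L2,L3,L4,L5,L6] — begin 0,0,0
L1 α=1/7: [139/7, 178/7, 96/7]
L2 α=4/5: [4843/35, 7094/35, 1268/7]
L3 α=3/4: [6359/70, 13417/70, 5153/28]
L4 α=1/3: [2458/35, 18562/105, 7603/42]
L5 α=6/7: [19888/245, 176692/735, 38095/294]
L6 α=4/7: [115524/1715, 235492/1715, 69063/686]
→ [67, 137, 101]

at x=2,y=0 over L1,L2,L3,L4,L5,L6:
after L1 α=1/2: [183/2, 21/2, 100]
after L2 α=1/3: [82, 187/3, 256/3]
after L3 α=1/2: [253/2, 266/3, 302/3]
after L4 α=1: [138, 4, 181]
after L5 α=3/5: [141, 203/5, 401/5]
after L6 α=2/7: [967/7, 585/7, 527/7]
rounded: [138, 84, 75]

query (0,1) [L1,L2,L3,L4,L5,L6] — begin 0,0,0
L1 α=3/4: [573/4, 147/2, 705/4]
L2 α=3/5: [597/10, 654/5, 909/10]
L3 α=1: [170, 102, 253]
L4 α=3/7: [140, 972/7, 1531/7]
L5 α=4/7: [1368/7, 8376/49, 7169/49]
L6 α=1/2: [1377/7, 11071/98, 14323/98]
= [197, 113, 146]


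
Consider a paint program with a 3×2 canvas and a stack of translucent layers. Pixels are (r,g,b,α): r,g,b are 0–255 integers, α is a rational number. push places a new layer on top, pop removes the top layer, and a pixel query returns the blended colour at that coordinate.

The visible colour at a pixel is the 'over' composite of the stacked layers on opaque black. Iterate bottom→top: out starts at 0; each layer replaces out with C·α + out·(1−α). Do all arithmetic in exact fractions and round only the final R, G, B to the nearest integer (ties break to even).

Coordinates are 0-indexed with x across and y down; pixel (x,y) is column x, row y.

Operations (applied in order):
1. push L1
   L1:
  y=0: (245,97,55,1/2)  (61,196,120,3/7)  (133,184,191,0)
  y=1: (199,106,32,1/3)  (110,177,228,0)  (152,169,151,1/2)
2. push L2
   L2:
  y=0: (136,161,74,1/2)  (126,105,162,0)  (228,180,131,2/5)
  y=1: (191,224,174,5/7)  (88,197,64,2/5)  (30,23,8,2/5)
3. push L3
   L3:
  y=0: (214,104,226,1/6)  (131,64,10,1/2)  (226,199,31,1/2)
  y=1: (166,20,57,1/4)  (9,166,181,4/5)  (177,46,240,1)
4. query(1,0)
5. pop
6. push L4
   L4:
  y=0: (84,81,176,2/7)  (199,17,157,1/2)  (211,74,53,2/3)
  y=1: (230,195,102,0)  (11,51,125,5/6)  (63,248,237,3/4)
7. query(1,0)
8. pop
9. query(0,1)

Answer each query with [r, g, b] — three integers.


query (1,0) [L1,L2,L3] — begin 0,0,0
+L1 (α=3/7) → [183/7, 84, 360/7]
+L2 (α=0) → [183/7, 84, 360/7]
+L3 (α=1/2) → [550/7, 74, 215/7]
= [79, 74, 31]

at x=1,y=0 over L1,L2,L4:
after L1 α=3/7: [183/7, 84, 360/7]
after L2 α=0: [183/7, 84, 360/7]
after L4 α=1/2: [788/7, 101/2, 1459/14]
rounded: [113, 50, 104]

(0,1) stack=L1,L2; from [0,0,0]:
L1 α=1/3: [199/3, 106/3, 32/3]
L2 α=5/7: [3263/21, 3572/21, 382/3]
= [155, 170, 127]


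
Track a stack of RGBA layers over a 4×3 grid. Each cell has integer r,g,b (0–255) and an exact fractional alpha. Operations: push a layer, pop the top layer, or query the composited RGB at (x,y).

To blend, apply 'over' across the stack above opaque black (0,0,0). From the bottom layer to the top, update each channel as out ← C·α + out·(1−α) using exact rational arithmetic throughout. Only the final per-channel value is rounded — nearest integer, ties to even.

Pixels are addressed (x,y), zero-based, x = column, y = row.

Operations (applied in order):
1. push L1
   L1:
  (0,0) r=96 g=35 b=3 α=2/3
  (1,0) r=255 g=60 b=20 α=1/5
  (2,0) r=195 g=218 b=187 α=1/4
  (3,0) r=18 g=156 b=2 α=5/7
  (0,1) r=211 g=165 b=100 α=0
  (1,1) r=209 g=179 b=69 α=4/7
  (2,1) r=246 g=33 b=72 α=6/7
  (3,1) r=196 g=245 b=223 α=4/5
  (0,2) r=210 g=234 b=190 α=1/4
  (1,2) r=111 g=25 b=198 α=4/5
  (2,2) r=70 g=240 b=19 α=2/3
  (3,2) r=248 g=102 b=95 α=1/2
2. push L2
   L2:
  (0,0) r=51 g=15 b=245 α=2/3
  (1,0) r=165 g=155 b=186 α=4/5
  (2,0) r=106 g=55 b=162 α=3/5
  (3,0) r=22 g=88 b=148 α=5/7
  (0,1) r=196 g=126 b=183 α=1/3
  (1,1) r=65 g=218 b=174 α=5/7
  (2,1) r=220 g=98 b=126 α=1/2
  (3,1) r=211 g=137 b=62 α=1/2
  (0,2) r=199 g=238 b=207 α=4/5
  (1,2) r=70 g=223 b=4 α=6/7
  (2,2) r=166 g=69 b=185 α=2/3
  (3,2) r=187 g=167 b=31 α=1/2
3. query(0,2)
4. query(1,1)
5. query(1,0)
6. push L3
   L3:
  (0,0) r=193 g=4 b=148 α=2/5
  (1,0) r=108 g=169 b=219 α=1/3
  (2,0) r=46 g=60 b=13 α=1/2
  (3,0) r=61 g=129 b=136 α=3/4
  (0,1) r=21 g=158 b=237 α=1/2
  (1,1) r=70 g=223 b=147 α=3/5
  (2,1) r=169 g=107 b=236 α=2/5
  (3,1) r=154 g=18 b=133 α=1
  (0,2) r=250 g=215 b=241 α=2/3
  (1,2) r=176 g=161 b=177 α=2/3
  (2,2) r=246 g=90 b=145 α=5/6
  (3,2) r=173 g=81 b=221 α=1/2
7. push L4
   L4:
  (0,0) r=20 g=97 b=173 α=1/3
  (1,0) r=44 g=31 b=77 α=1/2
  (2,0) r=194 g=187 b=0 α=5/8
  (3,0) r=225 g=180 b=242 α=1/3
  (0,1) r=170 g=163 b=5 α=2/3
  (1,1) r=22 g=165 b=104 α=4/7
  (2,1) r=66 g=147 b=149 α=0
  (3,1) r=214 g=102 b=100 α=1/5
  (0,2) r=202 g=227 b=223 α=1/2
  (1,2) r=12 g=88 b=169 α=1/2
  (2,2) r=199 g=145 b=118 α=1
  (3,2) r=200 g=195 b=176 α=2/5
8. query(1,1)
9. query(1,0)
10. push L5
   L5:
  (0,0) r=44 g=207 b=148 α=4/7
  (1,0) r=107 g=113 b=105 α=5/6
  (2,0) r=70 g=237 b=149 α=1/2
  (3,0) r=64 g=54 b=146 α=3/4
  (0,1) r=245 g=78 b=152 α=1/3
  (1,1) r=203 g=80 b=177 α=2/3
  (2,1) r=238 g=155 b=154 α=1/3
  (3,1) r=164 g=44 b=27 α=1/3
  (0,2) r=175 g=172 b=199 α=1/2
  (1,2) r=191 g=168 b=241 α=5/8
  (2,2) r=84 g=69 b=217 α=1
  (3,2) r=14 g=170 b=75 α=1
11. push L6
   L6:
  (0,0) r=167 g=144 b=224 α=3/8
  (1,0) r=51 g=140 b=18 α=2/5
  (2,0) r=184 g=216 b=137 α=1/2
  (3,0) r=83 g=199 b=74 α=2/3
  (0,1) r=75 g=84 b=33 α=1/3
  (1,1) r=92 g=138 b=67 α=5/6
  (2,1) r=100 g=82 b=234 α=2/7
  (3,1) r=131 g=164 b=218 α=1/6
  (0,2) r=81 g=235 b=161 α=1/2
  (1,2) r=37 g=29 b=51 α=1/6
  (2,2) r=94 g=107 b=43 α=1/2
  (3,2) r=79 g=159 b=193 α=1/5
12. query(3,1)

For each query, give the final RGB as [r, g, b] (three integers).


at x=0,y=2 over L1,L2:
+L1 (α=1/4) → [105/2, 117/2, 95/2]
+L2 (α=4/5) → [1697/10, 2021/10, 1751/10]
rounded: [170, 202, 175]

at x=1,y=1 over L1,L2:
after L1 α=4/7: [836/7, 716/7, 276/7]
after L2 α=5/7: [3947/49, 9062/49, 6642/49]
→ [81, 185, 136]

query (1,0) [L1,L2] — begin 0,0,0
L1 α=1/5: [51, 12, 4]
L2 α=4/5: [711/5, 632/5, 748/5]
rounded: [142, 126, 150]

at x=1,y=1 over L1,L2,L3,L4:
+L1 (α=4/7) → [836/7, 716/7, 276/7]
+L2 (α=5/7) → [3947/49, 9062/49, 6642/49]
+L3 (α=3/5) → [18184/245, 10181/49, 34893/245]
+L4 (α=4/7) → [76112/1715, 62883/343, 206599/1715]
rounded: [44, 183, 120]

at x=1,y=0 over L1,L2,L3,L4:
+L1 (α=1/5) → [51, 12, 4]
+L2 (α=4/5) → [711/5, 632/5, 748/5]
+L3 (α=1/3) → [654/5, 703/5, 2591/15]
+L4 (α=1/2) → [437/5, 429/5, 1873/15]
rounded: [87, 86, 125]

at x=3,y=1 over L1,L2,L3,L4,L5,L6:
+L1 (α=4/5) → [784/5, 196, 892/5]
+L2 (α=1/2) → [1839/10, 333/2, 601/5]
+L3 (α=1) → [154, 18, 133]
+L4 (α=1/5) → [166, 174/5, 632/5]
+L5 (α=1/3) → [496/3, 568/15, 1399/15]
+L6 (α=1/6) → [2873/18, 530/9, 2053/18]
rounded: [160, 59, 114]


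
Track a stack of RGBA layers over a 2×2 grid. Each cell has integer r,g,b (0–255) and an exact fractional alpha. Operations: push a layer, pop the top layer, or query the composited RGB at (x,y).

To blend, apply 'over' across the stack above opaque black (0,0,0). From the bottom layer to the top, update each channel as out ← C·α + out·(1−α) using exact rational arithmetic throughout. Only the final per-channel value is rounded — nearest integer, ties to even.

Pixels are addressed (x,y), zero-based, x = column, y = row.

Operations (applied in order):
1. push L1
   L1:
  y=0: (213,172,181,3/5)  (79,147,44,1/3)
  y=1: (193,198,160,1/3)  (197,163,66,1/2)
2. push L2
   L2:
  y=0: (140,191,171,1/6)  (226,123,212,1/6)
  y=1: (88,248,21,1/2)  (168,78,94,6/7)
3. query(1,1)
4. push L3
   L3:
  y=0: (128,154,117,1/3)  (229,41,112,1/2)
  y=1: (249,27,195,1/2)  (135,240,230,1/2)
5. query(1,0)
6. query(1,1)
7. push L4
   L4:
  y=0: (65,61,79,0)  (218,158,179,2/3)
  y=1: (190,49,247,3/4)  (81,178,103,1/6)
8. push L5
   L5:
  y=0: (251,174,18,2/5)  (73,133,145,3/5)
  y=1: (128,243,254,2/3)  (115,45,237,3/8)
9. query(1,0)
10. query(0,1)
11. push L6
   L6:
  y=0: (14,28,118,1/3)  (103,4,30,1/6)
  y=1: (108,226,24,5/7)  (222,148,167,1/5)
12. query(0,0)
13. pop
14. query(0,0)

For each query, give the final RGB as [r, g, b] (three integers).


(1,1) stack=L1,L2; from [0,0,0]:
L1 α=1/2: [197/2, 163/2, 33]
L2 α=6/7: [2213/14, 157/2, 597/7]
→ [158, 78, 85]

(1,0) stack=L1,L2,L3; from [0,0,0]:
after L1 α=1/3: [79/3, 49, 44/3]
after L2 α=1/6: [1073/18, 184/3, 428/9]
after L3 α=1/2: [5195/36, 307/6, 718/9]
= [144, 51, 80]

query (1,1) [L1,L2,L3] — begin 0,0,0
L1 α=1/2: [197/2, 163/2, 33]
L2 α=6/7: [2213/14, 157/2, 597/7]
L3 α=1/2: [4103/28, 637/4, 2207/14]
→ [147, 159, 158]

at x=1,y=0 over L1,L2,L3,L4,L5:
L1 α=1/3: [79/3, 49, 44/3]
L2 α=1/6: [1073/18, 184/3, 428/9]
L3 α=1/2: [5195/36, 307/6, 718/9]
L4 α=2/3: [20891/108, 2203/18, 3940/27]
L5 α=3/5: [32717/270, 5794/45, 3925/27]
rounded: [121, 129, 145]

at x=0,y=1 over L1,L2,L3,L4,L5:
after L1 α=1/3: [193/3, 66, 160/3]
after L2 α=1/2: [457/6, 157, 223/6]
after L3 α=1/2: [1951/12, 92, 1393/12]
after L4 α=3/4: [8791/48, 239/4, 10285/48]
after L5 α=2/3: [21079/144, 2183/12, 34669/144]
= [146, 182, 241]

at x=0,y=0 over L1,L2,L3,L4,L5,L6:
+L1 (α=3/5) → [639/5, 516/5, 543/5]
+L2 (α=1/6) → [779/6, 707/6, 119]
+L3 (α=1/3) → [1163/9, 1169/9, 355/3]
+L4 (α=0) → [1163/9, 1169/9, 355/3]
+L5 (α=2/5) → [2669/15, 2213/15, 391/5]
+L6 (α=1/3) → [5548/45, 4846/45, 1372/15]
= [123, 108, 91]

at x=0,y=0 over L1,L2,L3,L4,L5:
after L1 α=3/5: [639/5, 516/5, 543/5]
after L2 α=1/6: [779/6, 707/6, 119]
after L3 α=1/3: [1163/9, 1169/9, 355/3]
after L4 α=0: [1163/9, 1169/9, 355/3]
after L5 α=2/5: [2669/15, 2213/15, 391/5]
= [178, 148, 78]
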